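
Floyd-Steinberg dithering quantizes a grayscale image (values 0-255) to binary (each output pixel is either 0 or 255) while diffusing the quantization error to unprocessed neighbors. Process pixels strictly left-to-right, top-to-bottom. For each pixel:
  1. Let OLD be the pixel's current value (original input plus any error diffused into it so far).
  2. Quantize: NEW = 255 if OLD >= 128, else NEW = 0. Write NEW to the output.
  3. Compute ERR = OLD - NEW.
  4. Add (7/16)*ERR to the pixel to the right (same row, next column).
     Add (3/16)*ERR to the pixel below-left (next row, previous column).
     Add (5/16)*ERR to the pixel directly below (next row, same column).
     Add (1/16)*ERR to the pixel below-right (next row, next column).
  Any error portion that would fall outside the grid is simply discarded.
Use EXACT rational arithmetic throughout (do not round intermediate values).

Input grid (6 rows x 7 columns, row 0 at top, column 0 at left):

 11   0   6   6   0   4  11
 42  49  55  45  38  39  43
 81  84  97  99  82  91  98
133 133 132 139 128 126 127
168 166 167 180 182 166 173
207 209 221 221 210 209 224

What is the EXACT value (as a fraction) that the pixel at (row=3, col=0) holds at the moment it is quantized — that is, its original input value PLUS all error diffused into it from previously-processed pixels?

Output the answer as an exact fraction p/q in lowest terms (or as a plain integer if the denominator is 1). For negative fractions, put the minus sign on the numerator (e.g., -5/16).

(0,0): OLD=11 → NEW=0, ERR=11
(0,1): OLD=77/16 → NEW=0, ERR=77/16
(0,2): OLD=2075/256 → NEW=0, ERR=2075/256
(0,3): OLD=39101/4096 → NEW=0, ERR=39101/4096
(0,4): OLD=273707/65536 → NEW=0, ERR=273707/65536
(0,5): OLD=6110253/1048576 → NEW=0, ERR=6110253/1048576
(0,6): OLD=227321147/16777216 → NEW=0, ERR=227321147/16777216
(1,0): OLD=11863/256 → NEW=0, ERR=11863/256
(1,1): OLD=149473/2048 → NEW=0, ERR=149473/2048
(1,2): OLD=6000117/65536 → NEW=0, ERR=6000117/65536
(1,3): OLD=23416785/262144 → NEW=0, ERR=23416785/262144
(1,4): OLD=1343441363/16777216 → NEW=0, ERR=1343441363/16777216
(1,5): OLD=10556962499/134217728 → NEW=0, ERR=10556962499/134217728
(1,6): OLD=176115492621/2147483648 → NEW=0, ERR=176115492621/2147483648
(2,0): OLD=3577147/32768 → NEW=0, ERR=3577147/32768
(2,1): OLD=183113401/1048576 → NEW=255, ERR=-84273479/1048576
(2,2): OLD=1875016555/16777216 → NEW=0, ERR=1875016555/16777216
(2,3): OLD=26379975635/134217728 → NEW=255, ERR=-7845545005/134217728
(2,4): OLD=109286390019/1073741824 → NEW=0, ERR=109286390019/1073741824
(2,5): OLD=6201609624001/34359738368 → NEW=255, ERR=-2560123659839/34359738368
(2,6): OLD=52747025951575/549755813888 → NEW=0, ERR=52747025951575/549755813888
(3,0): OLD=2550892811/16777216 → NEW=255, ERR=-1727297269/16777216
Target (3,0): original=133, with diffused error = 2550892811/16777216

Answer: 2550892811/16777216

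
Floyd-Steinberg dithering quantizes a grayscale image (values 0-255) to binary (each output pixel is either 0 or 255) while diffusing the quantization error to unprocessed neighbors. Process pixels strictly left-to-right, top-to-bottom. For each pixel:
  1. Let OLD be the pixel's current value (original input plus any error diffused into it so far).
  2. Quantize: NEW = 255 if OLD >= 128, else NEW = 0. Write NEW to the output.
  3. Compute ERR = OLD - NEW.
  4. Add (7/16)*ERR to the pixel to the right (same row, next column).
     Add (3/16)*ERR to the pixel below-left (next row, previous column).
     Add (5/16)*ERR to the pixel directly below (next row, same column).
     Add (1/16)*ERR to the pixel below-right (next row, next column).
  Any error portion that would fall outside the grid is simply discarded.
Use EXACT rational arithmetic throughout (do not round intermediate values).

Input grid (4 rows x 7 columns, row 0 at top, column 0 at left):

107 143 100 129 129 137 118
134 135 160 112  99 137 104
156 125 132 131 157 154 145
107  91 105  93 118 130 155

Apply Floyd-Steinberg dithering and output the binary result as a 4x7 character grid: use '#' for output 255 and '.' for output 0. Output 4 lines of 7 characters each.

(0,0): OLD=107 → NEW=0, ERR=107
(0,1): OLD=3037/16 → NEW=255, ERR=-1043/16
(0,2): OLD=18299/256 → NEW=0, ERR=18299/256
(0,3): OLD=656477/4096 → NEW=255, ERR=-388003/4096
(0,4): OLD=5738123/65536 → NEW=0, ERR=5738123/65536
(0,5): OLD=183821773/1048576 → NEW=255, ERR=-83565107/1048576
(0,6): OLD=1394755739/16777216 → NEW=0, ERR=1394755739/16777216
(1,0): OLD=39735/256 → NEW=255, ERR=-25545/256
(1,1): OLD=186497/2048 → NEW=0, ERR=186497/2048
(1,2): OLD=13129621/65536 → NEW=255, ERR=-3582059/65536
(1,3): OLD=20806193/262144 → NEW=0, ERR=20806193/262144
(1,4): OLD=2352543539/16777216 → NEW=255, ERR=-1925646541/16777216
(1,5): OLD=11132074915/134217728 → NEW=0, ERR=11132074915/134217728
(1,6): OLD=346356719661/2147483648 → NEW=255, ERR=-201251610579/2147483648
(2,0): OLD=4649499/32768 → NEW=255, ERR=-3706341/32768
(2,1): OLD=91737049/1048576 → NEW=0, ERR=91737049/1048576
(2,2): OLD=2915347915/16777216 → NEW=255, ERR=-1362842165/16777216
(2,3): OLD=12794592307/134217728 → NEW=0, ERR=12794592307/134217728
(2,4): OLD=196870106403/1073741824 → NEW=255, ERR=-76934058717/1073741824
(2,5): OLD=4254651290849/34359738368 → NEW=0, ERR=4254651290849/34359738368
(2,6): OLD=96246834381623/549755813888 → NEW=255, ERR=-43940898159817/549755813888
(3,0): OLD=1477358699/16777216 → NEW=0, ERR=1477358699/16777216
(3,1): OLD=18060964111/134217728 → NEW=255, ERR=-16164556529/134217728
(3,2): OLD=53973159965/1073741824 → NEW=0, ERR=53973159965/1073741824
(3,3): OLD=542324892859/4294967296 → NEW=0, ERR=542324892859/4294967296
(3,4): OLD=98971300147307/549755813888 → NEW=255, ERR=-41216432394133/549755813888
(3,5): OLD=512068118426737/4398046511104 → NEW=0, ERR=512068118426737/4398046511104
(3,6): OLD=13278591615361071/70368744177664 → NEW=255, ERR=-4665438149943249/70368744177664
Row 0: .#.#.#.
Row 1: #.#.#.#
Row 2: #.#.#.#
Row 3: .#..#.#

Answer: .#.#.#.
#.#.#.#
#.#.#.#
.#..#.#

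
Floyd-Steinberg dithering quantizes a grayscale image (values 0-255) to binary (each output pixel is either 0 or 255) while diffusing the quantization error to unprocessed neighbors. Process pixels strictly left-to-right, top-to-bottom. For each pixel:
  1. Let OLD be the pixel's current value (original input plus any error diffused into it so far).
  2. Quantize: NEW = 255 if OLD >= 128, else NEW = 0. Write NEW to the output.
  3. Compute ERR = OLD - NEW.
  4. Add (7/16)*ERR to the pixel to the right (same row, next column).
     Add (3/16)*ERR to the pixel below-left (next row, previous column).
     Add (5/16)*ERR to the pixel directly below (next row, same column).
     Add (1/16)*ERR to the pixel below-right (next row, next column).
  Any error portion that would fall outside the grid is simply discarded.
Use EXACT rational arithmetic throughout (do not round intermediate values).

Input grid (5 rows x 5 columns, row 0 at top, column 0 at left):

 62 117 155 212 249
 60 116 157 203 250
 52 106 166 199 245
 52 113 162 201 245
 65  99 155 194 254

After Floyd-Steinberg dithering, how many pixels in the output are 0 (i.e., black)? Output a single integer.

(0,0): OLD=62 → NEW=0, ERR=62
(0,1): OLD=1153/8 → NEW=255, ERR=-887/8
(0,2): OLD=13631/128 → NEW=0, ERR=13631/128
(0,3): OLD=529593/2048 → NEW=255, ERR=7353/2048
(0,4): OLD=8210703/32768 → NEW=255, ERR=-145137/32768
(1,0): OLD=7499/128 → NEW=0, ERR=7499/128
(1,1): OLD=133965/1024 → NEW=255, ERR=-127155/1024
(1,2): OLD=4249873/32768 → NEW=255, ERR=-4105967/32768
(1,3): OLD=20332765/131072 → NEW=255, ERR=-13090595/131072
(1,4): OLD=430221687/2097152 → NEW=255, ERR=-104552073/2097152
(2,0): OLD=770463/16384 → NEW=0, ERR=770463/16384
(2,1): OLD=35618053/524288 → NEW=0, ERR=35618053/524288
(2,2): OLD=1091167439/8388608 → NEW=255, ERR=-1047927601/8388608
(2,3): OLD=12879091837/134217728 → NEW=0, ERR=12879091837/134217728
(2,4): OLD=569425703979/2147483648 → NEW=255, ERR=21817373739/2147483648
(3,0): OLD=666335855/8388608 → NEW=0, ERR=666335855/8388608
(3,1): OLD=9965546371/67108864 → NEW=255, ERR=-7147213949/67108864
(3,2): OLD=211752644689/2147483648 → NEW=0, ERR=211752644689/2147483648
(3,3): OLD=1152010740889/4294967296 → NEW=255, ERR=56794080409/4294967296
(3,4): OLD=17864135039357/68719476736 → NEW=255, ERR=340668471677/68719476736
(4,0): OLD=75005010913/1073741824 → NEW=0, ERR=75005010913/1073741824
(4,1): OLD=4113969932321/34359738368 → NEW=0, ERR=4113969932321/34359738368
(4,2): OLD=128653836641935/549755813888 → NEW=255, ERR=-11533895899505/549755813888
(4,3): OLD=1724437706834209/8796093022208 → NEW=255, ERR=-518566013828831/8796093022208
(4,4): OLD=32451702044002407/140737488355328 → NEW=255, ERR=-3436357486606233/140737488355328
Output grid:
  Row 0: .#.##  (2 black, running=2)
  Row 1: .####  (1 black, running=3)
  Row 2: ..#.#  (3 black, running=6)
  Row 3: .#.##  (2 black, running=8)
  Row 4: ..###  (2 black, running=10)

Answer: 10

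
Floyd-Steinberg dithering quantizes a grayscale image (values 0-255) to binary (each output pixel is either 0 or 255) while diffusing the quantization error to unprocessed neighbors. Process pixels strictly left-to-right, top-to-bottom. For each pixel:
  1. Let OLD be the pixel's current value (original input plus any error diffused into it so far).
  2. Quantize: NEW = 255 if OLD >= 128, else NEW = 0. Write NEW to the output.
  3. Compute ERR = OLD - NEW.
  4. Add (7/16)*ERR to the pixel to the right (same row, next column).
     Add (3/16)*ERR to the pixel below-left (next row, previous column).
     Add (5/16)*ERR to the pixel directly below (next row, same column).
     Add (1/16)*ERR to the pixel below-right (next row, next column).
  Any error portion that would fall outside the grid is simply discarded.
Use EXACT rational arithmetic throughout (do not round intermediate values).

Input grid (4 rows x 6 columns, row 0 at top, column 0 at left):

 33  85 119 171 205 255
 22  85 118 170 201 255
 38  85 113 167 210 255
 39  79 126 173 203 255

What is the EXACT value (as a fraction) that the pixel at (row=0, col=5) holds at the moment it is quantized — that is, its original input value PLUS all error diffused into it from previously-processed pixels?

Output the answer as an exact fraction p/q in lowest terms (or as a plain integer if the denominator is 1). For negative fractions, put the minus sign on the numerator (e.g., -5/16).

Answer: 219468247/1048576

Derivation:
(0,0): OLD=33 → NEW=0, ERR=33
(0,1): OLD=1591/16 → NEW=0, ERR=1591/16
(0,2): OLD=41601/256 → NEW=255, ERR=-23679/256
(0,3): OLD=534663/4096 → NEW=255, ERR=-509817/4096
(0,4): OLD=9866161/65536 → NEW=255, ERR=-6845519/65536
(0,5): OLD=219468247/1048576 → NEW=255, ERR=-47918633/1048576
Target (0,5): original=255, with diffused error = 219468247/1048576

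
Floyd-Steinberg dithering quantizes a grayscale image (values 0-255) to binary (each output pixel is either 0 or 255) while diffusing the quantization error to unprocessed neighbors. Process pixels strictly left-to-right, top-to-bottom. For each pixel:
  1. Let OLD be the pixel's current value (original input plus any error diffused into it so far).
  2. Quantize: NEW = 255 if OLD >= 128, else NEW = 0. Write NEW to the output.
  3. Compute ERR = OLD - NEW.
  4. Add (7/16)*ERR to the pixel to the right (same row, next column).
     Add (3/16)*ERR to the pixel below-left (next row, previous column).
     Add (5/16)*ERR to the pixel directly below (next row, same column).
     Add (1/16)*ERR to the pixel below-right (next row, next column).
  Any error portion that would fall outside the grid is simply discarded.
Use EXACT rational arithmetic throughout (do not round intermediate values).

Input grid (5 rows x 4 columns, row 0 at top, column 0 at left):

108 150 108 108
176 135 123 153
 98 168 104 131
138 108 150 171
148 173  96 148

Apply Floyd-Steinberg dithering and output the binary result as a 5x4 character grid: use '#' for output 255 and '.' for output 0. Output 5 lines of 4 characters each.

(0,0): OLD=108 → NEW=0, ERR=108
(0,1): OLD=789/4 → NEW=255, ERR=-231/4
(0,2): OLD=5295/64 → NEW=0, ERR=5295/64
(0,3): OLD=147657/1024 → NEW=255, ERR=-113463/1024
(1,0): OLD=12731/64 → NEW=255, ERR=-3589/64
(1,1): OLD=58717/512 → NEW=0, ERR=58717/512
(1,2): OLD=2861345/16384 → NEW=255, ERR=-1316575/16384
(1,3): OLD=23170487/262144 → NEW=0, ERR=23170487/262144
(2,0): OLD=835407/8192 → NEW=0, ERR=835407/8192
(2,1): OLD=60262101/262144 → NEW=255, ERR=-6584619/262144
(2,2): OLD=48045481/524288 → NEW=0, ERR=48045481/524288
(2,3): OLD=1624800485/8388608 → NEW=255, ERR=-514294555/8388608
(3,0): OLD=692725215/4194304 → NEW=255, ERR=-376822305/4194304
(3,1): OLD=5664051585/67108864 → NEW=0, ERR=5664051585/67108864
(3,2): OLD=217430010751/1073741824 → NEW=255, ERR=-56374154369/1073741824
(3,3): OLD=2312387179769/17179869184 → NEW=255, ERR=-2068479462151/17179869184
(4,0): OLD=145760160307/1073741824 → NEW=255, ERR=-128044004813/1073741824
(4,1): OLD=1131672244377/8589934592 → NEW=255, ERR=-1058761076583/8589934592
(4,2): OLD=2300250464249/274877906944 → NEW=0, ERR=2300250464249/274877906944
(4,3): OLD=487102496402591/4398046511104 → NEW=0, ERR=487102496402591/4398046511104
Row 0: .#.#
Row 1: #.#.
Row 2: .#.#
Row 3: #.##
Row 4: ##..

Answer: .#.#
#.#.
.#.#
#.##
##..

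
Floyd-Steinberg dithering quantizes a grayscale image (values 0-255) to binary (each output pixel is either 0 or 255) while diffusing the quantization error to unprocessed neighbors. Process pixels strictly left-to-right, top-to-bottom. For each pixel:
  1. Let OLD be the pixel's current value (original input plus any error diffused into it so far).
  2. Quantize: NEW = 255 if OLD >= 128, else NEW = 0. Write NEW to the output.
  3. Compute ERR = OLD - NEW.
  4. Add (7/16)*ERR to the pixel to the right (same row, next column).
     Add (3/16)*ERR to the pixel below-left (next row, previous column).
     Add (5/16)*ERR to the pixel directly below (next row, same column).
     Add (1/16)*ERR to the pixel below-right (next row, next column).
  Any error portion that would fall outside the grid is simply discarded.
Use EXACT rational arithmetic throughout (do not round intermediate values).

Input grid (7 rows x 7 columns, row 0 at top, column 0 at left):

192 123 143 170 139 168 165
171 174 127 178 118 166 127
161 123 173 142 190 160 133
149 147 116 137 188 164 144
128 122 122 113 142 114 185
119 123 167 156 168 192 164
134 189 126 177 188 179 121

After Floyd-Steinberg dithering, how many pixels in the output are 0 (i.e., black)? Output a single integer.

Answer: 19

Derivation:
(0,0): OLD=192 → NEW=255, ERR=-63
(0,1): OLD=1527/16 → NEW=0, ERR=1527/16
(0,2): OLD=47297/256 → NEW=255, ERR=-17983/256
(0,3): OLD=570439/4096 → NEW=255, ERR=-474041/4096
(0,4): OLD=5791217/65536 → NEW=0, ERR=5791217/65536
(0,5): OLD=216699287/1048576 → NEW=255, ERR=-50687593/1048576
(0,6): OLD=2413427489/16777216 → NEW=255, ERR=-1864762591/16777216
(1,0): OLD=43317/256 → NEW=255, ERR=-21963/256
(1,1): OLD=305523/2048 → NEW=255, ERR=-216717/2048
(1,2): OLD=2819183/65536 → NEW=0, ERR=2819183/65536
(1,3): OLD=45306883/262144 → NEW=255, ERR=-21539837/262144
(1,4): OLD=1566476137/16777216 → NEW=0, ERR=1566476137/16777216
(1,5): OLD=23679437497/134217728 → NEW=255, ERR=-10546083143/134217728
(1,6): OLD=117829325751/2147483648 → NEW=0, ERR=117829325751/2147483648
(2,0): OLD=3746977/32768 → NEW=0, ERR=3746977/32768
(2,1): OLD=149592827/1048576 → NEW=255, ERR=-117794053/1048576
(2,2): OLD=1933997489/16777216 → NEW=0, ERR=1933997489/16777216
(2,3): OLD=25092104297/134217728 → NEW=255, ERR=-9133416343/134217728
(2,4): OLD=182040189113/1073741824 → NEW=255, ERR=-91763976007/1073741824
(2,5): OLD=3923172746131/34359738368 → NEW=0, ERR=3923172746131/34359738368
(2,6): OLD=107306281245493/549755813888 → NEW=255, ERR=-32881451295947/549755813888
(3,0): OLD=2745939345/16777216 → NEW=255, ERR=-1532250735/16777216
(3,1): OLD=13515588669/134217728 → NEW=0, ERR=13515588669/134217728
(3,2): OLD=189299617799/1073741824 → NEW=255, ERR=-84504547321/1073741824
(3,3): OLD=311314376129/4294967296 → NEW=0, ERR=311314376129/4294967296
(3,4): OLD=115536825567633/549755813888 → NEW=255, ERR=-24650906973807/549755813888
(3,5): OLD=719114608456259/4398046511104 → NEW=255, ERR=-402387251875261/4398046511104
(3,6): OLD=6503296458123677/70368744177664 → NEW=0, ERR=6503296458123677/70368744177664
(4,0): OLD=254134643551/2147483648 → NEW=0, ERR=254134643551/2147483648
(4,1): OLD=6348922301267/34359738368 → NEW=255, ERR=-2412810982573/34359738368
(4,2): OLD=47591340571325/549755813888 → NEW=0, ERR=47591340571325/549755813888
(4,3): OLD=704560023540783/4398046511104 → NEW=255, ERR=-416941836790737/4398046511104
(4,4): OLD=2599678351135581/35184372088832 → NEW=0, ERR=2599678351135581/35184372088832
(4,5): OLD=148911679427660125/1125899906842624 → NEW=255, ERR=-138192796817208995/1125899906842624
(4,6): OLD=2782566726703531419/18014398509481984 → NEW=255, ERR=-1811104893214374501/18014398509481984
(5,0): OLD=78513280389033/549755813888 → NEW=255, ERR=-61674452152407/549755813888
(5,1): OLD=332502944260963/4398046511104 → NEW=0, ERR=332502944260963/4398046511104
(5,2): OLD=7211544597104037/35184372088832 → NEW=255, ERR=-1760470285548123/35184372088832
(5,3): OLD=34832054056614937/281474976710656 → NEW=0, ERR=34832054056614937/281474976710656
(5,4): OLD=3896349498689828851/18014398509481984 → NEW=255, ERR=-697322121228077069/18014398509481984
(5,5): OLD=17650637131646844867/144115188075855872 → NEW=0, ERR=17650637131646844867/144115188075855872
(5,6): OLD=411579839711395990797/2305843009213693952 → NEW=255, ERR=-176410127638095966963/2305843009213693952
(6,0): OLD=7959942466493585/70368744177664 → NEW=0, ERR=7959942466493585/70368744177664
(6,1): OLD=276657763610791237/1125899906842624 → NEW=255, ERR=-10446712634077883/1125899906842624
(6,2): OLD=2418117380478670895/18014398509481984 → NEW=255, ERR=-2175554239439235025/18014398509481984
(6,3): OLD=21970413525505121585/144115188075855872 → NEW=255, ERR=-14778959433838125775/144115188075855872
(6,4): OLD=46617350989763985267/288230376151711744 → NEW=255, ERR=-26881394928922509453/288230376151711744
(6,5): OLD=5892139618468624772799/36893488147419103232 → NEW=255, ERR=-3515699859123246551361/36893488147419103232
(6,6): OLD=37221646934194572926537/590295810358705651712 → NEW=0, ERR=37221646934194572926537/590295810358705651712
Output grid:
  Row 0: #.##.##  (2 black, running=2)
  Row 1: ##.#.#.  (3 black, running=5)
  Row 2: .#.##.#  (3 black, running=8)
  Row 3: #.#.##.  (3 black, running=11)
  Row 4: .#.#.##  (3 black, running=14)
  Row 5: #.#.#.#  (3 black, running=17)
  Row 6: .#####.  (2 black, running=19)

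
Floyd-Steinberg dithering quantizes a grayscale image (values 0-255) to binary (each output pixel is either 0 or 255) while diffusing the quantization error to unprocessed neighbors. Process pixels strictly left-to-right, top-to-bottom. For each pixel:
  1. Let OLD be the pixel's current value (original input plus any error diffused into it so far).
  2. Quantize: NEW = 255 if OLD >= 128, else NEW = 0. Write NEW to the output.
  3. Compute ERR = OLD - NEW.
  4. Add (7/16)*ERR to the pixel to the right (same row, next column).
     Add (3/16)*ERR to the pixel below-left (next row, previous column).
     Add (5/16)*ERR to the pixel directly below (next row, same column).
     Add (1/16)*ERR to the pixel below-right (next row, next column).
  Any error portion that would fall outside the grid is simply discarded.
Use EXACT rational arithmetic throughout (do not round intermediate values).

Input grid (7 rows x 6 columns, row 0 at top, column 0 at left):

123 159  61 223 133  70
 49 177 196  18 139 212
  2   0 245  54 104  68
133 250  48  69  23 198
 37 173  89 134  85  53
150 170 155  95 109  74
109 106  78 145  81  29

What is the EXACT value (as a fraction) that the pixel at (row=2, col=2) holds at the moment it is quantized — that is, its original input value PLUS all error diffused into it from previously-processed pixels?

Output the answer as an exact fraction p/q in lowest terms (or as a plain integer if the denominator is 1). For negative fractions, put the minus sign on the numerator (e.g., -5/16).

Answer: 3650265819/16777216

Derivation:
(0,0): OLD=123 → NEW=0, ERR=123
(0,1): OLD=3405/16 → NEW=255, ERR=-675/16
(0,2): OLD=10891/256 → NEW=0, ERR=10891/256
(0,3): OLD=989645/4096 → NEW=255, ERR=-54835/4096
(0,4): OLD=8332443/65536 → NEW=0, ERR=8332443/65536
(0,5): OLD=131727421/1048576 → NEW=0, ERR=131727421/1048576
(1,0): OLD=20359/256 → NEW=0, ERR=20359/256
(1,1): OLD=438833/2048 → NEW=255, ERR=-83407/2048
(1,2): OLD=12211333/65536 → NEW=255, ERR=-4500347/65536
(1,3): OLD=2692641/262144 → NEW=0, ERR=2692641/262144
(1,4): OLD=3455166915/16777216 → NEW=255, ERR=-823023165/16777216
(1,5): OLD=63818453605/268435456 → NEW=255, ERR=-4632587675/268435456
(2,0): OLD=629675/32768 → NEW=0, ERR=629675/32768
(2,1): OLD=-12818807/1048576 → NEW=0, ERR=-12818807/1048576
(2,2): OLD=3650265819/16777216 → NEW=255, ERR=-627924261/16777216
Target (2,2): original=245, with diffused error = 3650265819/16777216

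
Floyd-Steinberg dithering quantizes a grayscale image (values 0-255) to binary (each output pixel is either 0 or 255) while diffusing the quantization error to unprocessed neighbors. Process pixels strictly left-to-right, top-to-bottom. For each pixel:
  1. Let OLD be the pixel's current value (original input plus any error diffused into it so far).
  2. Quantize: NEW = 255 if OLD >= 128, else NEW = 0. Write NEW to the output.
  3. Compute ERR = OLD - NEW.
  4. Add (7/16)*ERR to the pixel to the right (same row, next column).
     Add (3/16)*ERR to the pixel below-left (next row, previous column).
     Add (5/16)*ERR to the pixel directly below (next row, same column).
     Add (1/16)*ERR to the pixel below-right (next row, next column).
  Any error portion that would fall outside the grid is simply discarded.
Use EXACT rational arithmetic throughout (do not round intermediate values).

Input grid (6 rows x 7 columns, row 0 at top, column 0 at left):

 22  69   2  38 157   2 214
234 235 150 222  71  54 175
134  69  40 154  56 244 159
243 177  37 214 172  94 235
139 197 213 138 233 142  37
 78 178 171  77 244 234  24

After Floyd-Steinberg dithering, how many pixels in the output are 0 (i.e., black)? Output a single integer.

Answer: 19

Derivation:
(0,0): OLD=22 → NEW=0, ERR=22
(0,1): OLD=629/8 → NEW=0, ERR=629/8
(0,2): OLD=4659/128 → NEW=0, ERR=4659/128
(0,3): OLD=110437/2048 → NEW=0, ERR=110437/2048
(0,4): OLD=5917635/32768 → NEW=255, ERR=-2438205/32768
(0,5): OLD=-16018859/524288 → NEW=0, ERR=-16018859/524288
(0,6): OLD=1683030099/8388608 → NEW=255, ERR=-456064941/8388608
(1,0): OLD=32719/128 → NEW=255, ERR=79/128
(1,1): OLD=274473/1024 → NEW=255, ERR=13353/1024
(1,2): OLD=5967197/32768 → NEW=255, ERR=-2388643/32768
(1,3): OLD=25596121/131072 → NEW=255, ERR=-7827239/131072
(1,4): OLD=161587371/8388608 → NEW=0, ERR=161587371/8388608
(1,5): OLD=2552492443/67108864 → NEW=0, ERR=2552492443/67108864
(1,6): OLD=185479254709/1073741824 → NEW=255, ERR=-88324910411/1073741824
(2,0): OLD=2238675/16384 → NEW=255, ERR=-1939245/16384
(2,1): OLD=4017217/524288 → NEW=0, ERR=4017217/524288
(2,2): OLD=85483267/8388608 → NEW=0, ERR=85483267/8388608
(2,3): OLD=9318233003/67108864 → NEW=255, ERR=-7794527317/67108864
(2,4): OLD=7840638363/536870912 → NEW=0, ERR=7840638363/536870912
(2,5): OLD=4261564865673/17179869184 → NEW=255, ERR=-119301776247/17179869184
(2,6): OLD=36457920002895/274877906944 → NEW=255, ERR=-33635946267825/274877906944
(3,0): OLD=1740204195/8388608 → NEW=255, ERR=-398890845/8388608
(3,1): OLD=10274617831/67108864 → NEW=255, ERR=-6838142489/67108864
(3,2): OLD=-13794298715/536870912 → NEW=0, ERR=-13794298715/536870912
(3,3): OLD=364724415795/2147483648 → NEW=255, ERR=-182883914445/2147483648
(3,4): OLD=35938698601635/274877906944 → NEW=255, ERR=-34155167669085/274877906944
(3,5): OLD=33946312149401/2199023255552 → NEW=0, ERR=33946312149401/2199023255552
(3,6): OLD=7145243147848711/35184372088832 → NEW=255, ERR=-1826771734803449/35184372088832
(4,0): OLD=112780052269/1073741824 → NEW=0, ERR=112780052269/1073741824
(4,1): OLD=3493019375561/17179869184 → NEW=255, ERR=-887847266359/17179869184
(4,2): OLD=43987197096295/274877906944 → NEW=255, ERR=-26106669174425/274877906944
(4,3): OLD=98804922558621/2199023255552 → NEW=0, ERR=98804922558621/2199023255552
(4,4): OLD=3718976127950663/17592186044416 → NEW=255, ERR=-767031313375417/17592186044416
(4,5): OLD=62063983304469319/562949953421312 → NEW=0, ERR=62063983304469319/562949953421312
(4,6): OLD=630262772682672673/9007199254740992 → NEW=0, ERR=630262772682672673/9007199254740992
(5,0): OLD=27799339124075/274877906944 → NEW=0, ERR=27799339124075/274877906944
(5,1): OLD=428485778696953/2199023255552 → NEW=255, ERR=-132265151468807/2199023255552
(5,2): OLD=2114587558756767/17592186044416 → NEW=0, ERR=2114587558756767/17592186044416
(5,3): OLD=18227981126536635/140737488355328 → NEW=255, ERR=-17660078404072005/140737488355328
(5,4): OLD=1792035422791134121/9007199254740992 → NEW=255, ERR=-504800387167818839/9007199254740992
(5,5): OLD=18326269124766446105/72057594037927936 → NEW=255, ERR=-48417354905177575/72057594037927936
(5,6): OLD=60485895396507064151/1152921504606846976 → NEW=0, ERR=60485895396507064151/1152921504606846976
Output grid:
  Row 0: ....#.#  (5 black, running=5)
  Row 1: ####..#  (2 black, running=7)
  Row 2: #..#.##  (3 black, running=10)
  Row 3: ##.##.#  (2 black, running=12)
  Row 4: .##.#..  (4 black, running=16)
  Row 5: .#.###.  (3 black, running=19)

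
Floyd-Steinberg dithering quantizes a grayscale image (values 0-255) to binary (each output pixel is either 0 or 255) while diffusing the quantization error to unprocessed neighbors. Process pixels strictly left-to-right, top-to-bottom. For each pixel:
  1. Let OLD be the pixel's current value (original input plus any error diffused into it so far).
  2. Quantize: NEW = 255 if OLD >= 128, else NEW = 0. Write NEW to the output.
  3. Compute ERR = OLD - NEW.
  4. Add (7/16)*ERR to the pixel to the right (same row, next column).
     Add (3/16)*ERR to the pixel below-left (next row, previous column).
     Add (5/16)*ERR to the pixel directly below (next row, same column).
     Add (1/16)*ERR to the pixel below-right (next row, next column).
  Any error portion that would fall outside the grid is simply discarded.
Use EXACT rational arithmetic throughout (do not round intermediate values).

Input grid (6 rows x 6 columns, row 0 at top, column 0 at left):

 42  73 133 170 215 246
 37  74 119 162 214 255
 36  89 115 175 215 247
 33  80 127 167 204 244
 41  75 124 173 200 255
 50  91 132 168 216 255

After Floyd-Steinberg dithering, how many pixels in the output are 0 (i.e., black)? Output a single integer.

(0,0): OLD=42 → NEW=0, ERR=42
(0,1): OLD=731/8 → NEW=0, ERR=731/8
(0,2): OLD=22141/128 → NEW=255, ERR=-10499/128
(0,3): OLD=274667/2048 → NEW=255, ERR=-247573/2048
(0,4): OLD=5312109/32768 → NEW=255, ERR=-3043731/32768
(0,5): OLD=107668731/524288 → NEW=255, ERR=-26024709/524288
(1,0): OLD=8609/128 → NEW=0, ERR=8609/128
(1,1): OLD=122087/1024 → NEW=0, ERR=122087/1024
(1,2): OLD=4213107/32768 → NEW=255, ERR=-4142733/32768
(1,3): OLD=6077687/131072 → NEW=0, ERR=6077687/131072
(1,4): OLD=1580386053/8388608 → NEW=255, ERR=-558708987/8388608
(1,5): OLD=27453385875/134217728 → NEW=255, ERR=-6772134765/134217728
(2,0): OLD=1300445/16384 → NEW=0, ERR=1300445/16384
(2,1): OLD=74177487/524288 → NEW=255, ERR=-59515953/524288
(2,2): OLD=352100397/8388608 → NEW=0, ERR=352100397/8388608
(2,3): OLD=12580499205/67108864 → NEW=255, ERR=-4532261115/67108864
(2,4): OLD=339467756943/2147483648 → NEW=255, ERR=-208140573297/2147483648
(2,5): OLD=6345071081945/34359738368 → NEW=255, ERR=-2416662201895/34359738368
(3,0): OLD=306347405/8388608 → NEW=0, ERR=306347405/8388608
(3,1): OLD=4921351433/67108864 → NEW=0, ERR=4921351433/67108864
(3,2): OLD=81841931115/536870912 → NEW=255, ERR=-55060151445/536870912
(3,3): OLD=2936946270337/34359738368 → NEW=0, ERR=2936946270337/34359738368
(3,4): OLD=53243529882593/274877906944 → NEW=255, ERR=-16850336388127/274877906944
(3,5): OLD=831862512534671/4398046511104 → NEW=255, ERR=-289639347796849/4398046511104
(4,0): OLD=71041365283/1073741824 → NEW=0, ERR=71041365283/1073741824
(4,1): OLD=1888339419591/17179869184 → NEW=0, ERR=1888339419591/17179869184
(4,2): OLD=88317795078693/549755813888 → NEW=255, ERR=-51869937462747/549755813888
(4,3): OLD=1236106618821273/8796093022208 → NEW=255, ERR=-1006897101841767/8796093022208
(4,4): OLD=17417186294498089/140737488355328 → NEW=0, ERR=17417186294498089/140737488355328
(4,5): OLD=641159588673007999/2251799813685248 → NEW=255, ERR=66950636183269759/2251799813685248
(5,0): OLD=25092222828613/274877906944 → NEW=0, ERR=25092222828613/274877906944
(5,1): OLD=1334633258392725/8796093022208 → NEW=255, ERR=-908370462270315/8796093022208
(5,2): OLD=3007649353648311/70368744177664 → NEW=0, ERR=3007649353648311/70368744177664
(5,3): OLD=378830546395887693/2251799813685248 → NEW=255, ERR=-195378406093850547/2251799813685248
(5,4): OLD=968879058434678413/4503599627370496 → NEW=255, ERR=-179538846544798067/4503599627370496
(5,5): OLD=18344770877114673649/72057594037927936 → NEW=255, ERR=-29915602556950031/72057594037927936
Output grid:
  Row 0: ..####  (2 black, running=2)
  Row 1: ..#.##  (3 black, running=5)
  Row 2: .#.###  (2 black, running=7)
  Row 3: ..#.##  (3 black, running=10)
  Row 4: ..##.#  (3 black, running=13)
  Row 5: .#.###  (2 black, running=15)

Answer: 15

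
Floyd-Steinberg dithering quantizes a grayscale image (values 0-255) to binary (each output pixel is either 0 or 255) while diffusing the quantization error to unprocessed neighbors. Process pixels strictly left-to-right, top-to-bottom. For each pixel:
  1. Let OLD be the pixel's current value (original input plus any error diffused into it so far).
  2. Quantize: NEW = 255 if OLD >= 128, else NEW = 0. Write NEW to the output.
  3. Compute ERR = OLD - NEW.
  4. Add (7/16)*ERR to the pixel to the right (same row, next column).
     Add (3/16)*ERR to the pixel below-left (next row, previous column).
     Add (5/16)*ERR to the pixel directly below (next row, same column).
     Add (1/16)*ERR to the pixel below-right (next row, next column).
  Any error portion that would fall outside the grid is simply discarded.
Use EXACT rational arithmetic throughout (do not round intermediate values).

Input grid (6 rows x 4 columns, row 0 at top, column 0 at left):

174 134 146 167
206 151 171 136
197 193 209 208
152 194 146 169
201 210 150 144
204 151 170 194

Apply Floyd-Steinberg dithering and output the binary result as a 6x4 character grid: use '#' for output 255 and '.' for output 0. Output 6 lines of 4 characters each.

Answer: #.##
##.#
#.##
##.#
##.#
#.##

Derivation:
(0,0): OLD=174 → NEW=255, ERR=-81
(0,1): OLD=1577/16 → NEW=0, ERR=1577/16
(0,2): OLD=48415/256 → NEW=255, ERR=-16865/256
(0,3): OLD=565977/4096 → NEW=255, ERR=-478503/4096
(1,0): OLD=50987/256 → NEW=255, ERR=-14293/256
(1,1): OLD=286637/2048 → NEW=255, ERR=-235603/2048
(1,2): OLD=5527217/65536 → NEW=0, ERR=5527217/65536
(1,3): OLD=138699175/1048576 → NEW=255, ERR=-128687705/1048576
(2,0): OLD=5176767/32768 → NEW=255, ERR=-3179073/32768
(2,1): OLD=133094309/1048576 → NEW=0, ERR=133094309/1048576
(2,2): OLD=546697977/2097152 → NEW=255, ERR=11924217/2097152
(2,3): OLD=5952785269/33554432 → NEW=255, ERR=-2603594891/33554432
(3,0): OLD=2440768079/16777216 → NEW=255, ERR=-1837422001/16777216
(3,1): OLD=48520565009/268435456 → NEW=255, ERR=-19930476271/268435456
(3,2): OLD=466769255919/4294967296 → NEW=0, ERR=466769255919/4294967296
(3,3): OLD=13239096425993/68719476736 → NEW=255, ERR=-4284370141687/68719476736
(4,0): OLD=656503237603/4294967296 → NEW=255, ERR=-438713422877/4294967296
(4,1): OLD=5347792894121/34359738368 → NEW=255, ERR=-3413940389719/34359738368
(4,2): OLD=136517806833417/1099511627776 → NEW=0, ERR=136517806833417/1099511627776
(4,3): OLD=3265642756410127/17592186044416 → NEW=255, ERR=-1220364684915953/17592186044416
(5,0): OLD=84359827948915/549755813888 → NEW=255, ERR=-55827904592525/549755813888
(5,1): OLD=1625841750300165/17592186044416 → NEW=0, ERR=1625841750300165/17592186044416
(5,2): OLD=2023250978290689/8796093022208 → NEW=255, ERR=-219752742372351/8796093022208
(5,3): OLD=47612068573409257/281474976710656 → NEW=255, ERR=-24164050487808023/281474976710656
Row 0: #.##
Row 1: ##.#
Row 2: #.##
Row 3: ##.#
Row 4: ##.#
Row 5: #.##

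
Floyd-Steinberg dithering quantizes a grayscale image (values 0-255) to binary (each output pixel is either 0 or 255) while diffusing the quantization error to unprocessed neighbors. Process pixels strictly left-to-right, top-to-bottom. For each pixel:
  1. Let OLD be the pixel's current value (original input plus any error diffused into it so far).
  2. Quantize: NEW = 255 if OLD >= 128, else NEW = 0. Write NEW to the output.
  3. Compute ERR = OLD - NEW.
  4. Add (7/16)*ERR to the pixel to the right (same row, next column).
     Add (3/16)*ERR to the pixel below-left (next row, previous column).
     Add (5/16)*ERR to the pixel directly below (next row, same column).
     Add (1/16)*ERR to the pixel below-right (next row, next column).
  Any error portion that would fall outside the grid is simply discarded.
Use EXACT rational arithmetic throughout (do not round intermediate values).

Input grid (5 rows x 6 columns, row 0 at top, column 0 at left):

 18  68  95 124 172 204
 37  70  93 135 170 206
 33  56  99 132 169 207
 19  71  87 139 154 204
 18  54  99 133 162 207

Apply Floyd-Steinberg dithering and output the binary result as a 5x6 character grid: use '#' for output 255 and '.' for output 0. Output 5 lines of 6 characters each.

(0,0): OLD=18 → NEW=0, ERR=18
(0,1): OLD=607/8 → NEW=0, ERR=607/8
(0,2): OLD=16409/128 → NEW=255, ERR=-16231/128
(0,3): OLD=140335/2048 → NEW=0, ERR=140335/2048
(0,4): OLD=6618441/32768 → NEW=255, ERR=-1737399/32768
(0,5): OLD=94792959/524288 → NEW=255, ERR=-38900481/524288
(1,0): OLD=7277/128 → NEW=0, ERR=7277/128
(1,1): OLD=98235/1024 → NEW=0, ERR=98235/1024
(1,2): OLD=3700631/32768 → NEW=0, ERR=3700631/32768
(1,3): OLD=24635691/131072 → NEW=255, ERR=-8787669/131072
(1,4): OLD=960241025/8388608 → NEW=0, ERR=960241025/8388608
(1,5): OLD=30813726519/134217728 → NEW=255, ERR=-3411794121/134217728
(2,0): OLD=1126457/16384 → NEW=0, ERR=1126457/16384
(2,1): OLD=73812931/524288 → NEW=255, ERR=-59880509/524288
(2,2): OLD=652203401/8388608 → NEW=0, ERR=652203401/8388608
(2,3): OLD=11649097217/67108864 → NEW=255, ERR=-5463663103/67108864
(2,4): OLD=344018779651/2147483648 → NEW=255, ERR=-203589550589/2147483648
(2,5): OLD=5660217160773/34359738368 → NEW=255, ERR=-3101516123067/34359738368
(3,0): OLD=159975145/8388608 → NEW=0, ERR=159975145/8388608
(3,1): OLD=4196100085/67108864 → NEW=0, ERR=4196100085/67108864
(3,2): OLD=62410340431/536870912 → NEW=0, ERR=62410340431/536870912
(3,3): OLD=5205502487629/34359738368 → NEW=255, ERR=-3556230796211/34359738368
(3,4): OLD=15689835920109/274877906944 → NEW=0, ERR=15689835920109/274877906944
(3,5): OLD=856910232307907/4398046511104 → NEW=255, ERR=-264591628023613/4398046511104
(4,0): OLD=38314658887/1073741824 → NEW=0, ERR=38314658887/1073741824
(4,1): OLD=1926542416091/17179869184 → NEW=0, ERR=1926542416091/17179869184
(4,2): OLD=92848439192993/549755813888 → NEW=255, ERR=-47339293348447/549755813888
(4,3): OLD=712054058939653/8796093022208 → NEW=0, ERR=712054058939653/8796093022208
(4,4): OLD=27796280421386453/140737488355328 → NEW=255, ERR=-8091779109222187/140737488355328
(4,5): OLD=375178643175608755/2251799813685248 → NEW=255, ERR=-199030309314129485/2251799813685248
Row 0: ..#.##
Row 1: ...#.#
Row 2: .#.###
Row 3: ...#.#
Row 4: ..#.##

Answer: ..#.##
...#.#
.#.###
...#.#
..#.##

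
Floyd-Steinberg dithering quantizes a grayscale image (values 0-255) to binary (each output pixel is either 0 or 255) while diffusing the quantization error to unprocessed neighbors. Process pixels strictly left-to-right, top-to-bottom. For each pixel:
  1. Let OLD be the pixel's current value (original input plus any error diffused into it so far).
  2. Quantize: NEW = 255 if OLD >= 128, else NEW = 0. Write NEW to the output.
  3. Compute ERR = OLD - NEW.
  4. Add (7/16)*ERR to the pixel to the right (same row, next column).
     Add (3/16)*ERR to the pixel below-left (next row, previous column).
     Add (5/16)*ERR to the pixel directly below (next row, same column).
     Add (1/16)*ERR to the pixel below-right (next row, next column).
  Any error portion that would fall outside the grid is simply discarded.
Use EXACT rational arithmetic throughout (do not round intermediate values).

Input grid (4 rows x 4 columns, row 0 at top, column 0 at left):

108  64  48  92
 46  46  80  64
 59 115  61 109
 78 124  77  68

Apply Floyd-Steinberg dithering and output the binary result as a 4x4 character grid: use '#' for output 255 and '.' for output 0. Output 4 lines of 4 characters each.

Answer: ...#
.#..
.#.#
....

Derivation:
(0,0): OLD=108 → NEW=0, ERR=108
(0,1): OLD=445/4 → NEW=0, ERR=445/4
(0,2): OLD=6187/64 → NEW=0, ERR=6187/64
(0,3): OLD=137517/1024 → NEW=255, ERR=-123603/1024
(1,0): OLD=6439/64 → NEW=0, ERR=6439/64
(1,1): OLD=76625/512 → NEW=255, ERR=-53935/512
(1,2): OLD=793701/16384 → NEW=0, ERR=793701/16384
(1,3): OLD=14028755/262144 → NEW=0, ERR=14028755/262144
(2,0): OLD=579083/8192 → NEW=0, ERR=579083/8192
(2,1): OLD=33653609/262144 → NEW=255, ERR=-33193111/262144
(2,2): OLD=12683549/524288 → NEW=0, ERR=12683549/524288
(2,3): OLD=1168829097/8388608 → NEW=255, ERR=-970265943/8388608
(3,0): OLD=320229659/4194304 → NEW=0, ERR=320229659/4194304
(3,1): OLD=8508553541/67108864 → NEW=0, ERR=8508553541/67108864
(3,2): OLD=118571647547/1073741824 → NEW=0, ERR=118571647547/1073741824
(3,3): OLD=1403238342173/17179869184 → NEW=0, ERR=1403238342173/17179869184
Row 0: ...#
Row 1: .#..
Row 2: .#.#
Row 3: ....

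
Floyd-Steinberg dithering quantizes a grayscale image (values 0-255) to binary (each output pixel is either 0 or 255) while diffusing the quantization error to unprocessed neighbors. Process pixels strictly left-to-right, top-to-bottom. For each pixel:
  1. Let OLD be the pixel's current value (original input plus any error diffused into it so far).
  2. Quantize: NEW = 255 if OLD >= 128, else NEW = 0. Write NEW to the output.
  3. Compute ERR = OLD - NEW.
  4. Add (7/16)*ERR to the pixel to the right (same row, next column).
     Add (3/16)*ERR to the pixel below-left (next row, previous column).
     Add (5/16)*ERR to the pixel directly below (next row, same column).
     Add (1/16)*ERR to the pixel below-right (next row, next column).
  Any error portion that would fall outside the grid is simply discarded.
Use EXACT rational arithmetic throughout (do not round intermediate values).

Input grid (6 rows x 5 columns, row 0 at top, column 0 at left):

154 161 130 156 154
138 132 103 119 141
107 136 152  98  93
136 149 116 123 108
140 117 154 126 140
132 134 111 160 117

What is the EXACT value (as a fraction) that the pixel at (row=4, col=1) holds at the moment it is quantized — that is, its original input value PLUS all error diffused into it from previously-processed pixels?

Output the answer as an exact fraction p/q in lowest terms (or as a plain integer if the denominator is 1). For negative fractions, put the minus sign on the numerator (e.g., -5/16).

(0,0): OLD=154 → NEW=255, ERR=-101
(0,1): OLD=1869/16 → NEW=0, ERR=1869/16
(0,2): OLD=46363/256 → NEW=255, ERR=-18917/256
(0,3): OLD=506557/4096 → NEW=0, ERR=506557/4096
(0,4): OLD=13638443/65536 → NEW=255, ERR=-3073237/65536
(1,0): OLD=32855/256 → NEW=255, ERR=-32425/256
(1,1): OLD=190305/2048 → NEW=0, ERR=190305/2048
(1,2): OLD=9899253/65536 → NEW=255, ERR=-6812427/65536
(1,3): OLD=25888913/262144 → NEW=0, ERR=25888913/262144
(1,4): OLD=743574163/4194304 → NEW=255, ERR=-325973357/4194304
(2,0): OLD=2780091/32768 → NEW=0, ERR=2780091/32768
(2,1): OLD=183238329/1048576 → NEW=255, ERR=-84148551/1048576
(2,2): OLD=1824205931/16777216 → NEW=0, ERR=1824205931/16777216
(2,3): OLD=41704906769/268435456 → NEW=255, ERR=-26746134511/268435456
(2,4): OLD=134407789623/4294967296 → NEW=0, ERR=134407789623/4294967296
(3,0): OLD=2474070283/16777216 → NEW=255, ERR=-1804119797/16777216
(3,1): OLD=13766092335/134217728 → NEW=0, ERR=13766092335/134217728
(3,2): OLD=735097540917/4294967296 → NEW=255, ERR=-360119119563/4294967296
(3,3): OLD=582773890989/8589934592 → NEW=0, ERR=582773890989/8589934592
(3,4): OLD=19411025803777/137438953472 → NEW=255, ERR=-15635907331583/137438953472
(4,0): OLD=269781195845/2147483648 → NEW=0, ERR=269781195845/2147483648
(4,1): OLD=12477478266821/68719476736 → NEW=255, ERR=-5045988300859/68719476736
Target (4,1): original=117, with diffused error = 12477478266821/68719476736

Answer: 12477478266821/68719476736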